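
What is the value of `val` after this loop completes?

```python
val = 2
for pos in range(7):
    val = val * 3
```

Let's trace through this code step by step.

Initialize: val = 2
Entering loop: for pos in range(7):
After iteration 1: pos = 0, val = 6
After iteration 2: pos = 1, val = 18
After iteration 3: pos = 2, val = 54
After iteration 4: pos = 3, val = 162
After iteration 5: pos = 4, val = 486
After iteration 6: pos = 5, val = 1458
After iteration 7: pos = 6, val = 4374
Loop ends.

Final answer: 4374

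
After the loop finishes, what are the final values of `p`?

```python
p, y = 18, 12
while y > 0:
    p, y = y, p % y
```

Let's trace through this code step by step.

Initialize: p = 18
Initialize: y = 12
Entering loop: while y > 0:
After iteration 1: p = 12, y = 6
After iteration 2: p = 6, y = 0
Loop ends.

Final answer: 6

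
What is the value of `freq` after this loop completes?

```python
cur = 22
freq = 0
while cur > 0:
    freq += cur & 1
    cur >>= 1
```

Let's trace through this code step by step.

Initialize: cur = 22
Initialize: freq = 0
Entering loop: while cur > 0:
After iteration 1: cur = 11, freq = 0
After iteration 2: cur = 5, freq = 1
After iteration 3: cur = 2, freq = 2
After iteration 4: cur = 1, freq = 2
After iteration 5: cur = 0, freq = 3
Loop ends.

Final answer: 3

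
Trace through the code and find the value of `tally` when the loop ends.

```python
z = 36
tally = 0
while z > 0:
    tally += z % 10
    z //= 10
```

Let's trace through this code step by step.

Initialize: z = 36
Initialize: tally = 0
Entering loop: while z > 0:
After iteration 1: z = 3, tally = 6
After iteration 2: z = 0, tally = 9
Loop ends.

Final answer: 9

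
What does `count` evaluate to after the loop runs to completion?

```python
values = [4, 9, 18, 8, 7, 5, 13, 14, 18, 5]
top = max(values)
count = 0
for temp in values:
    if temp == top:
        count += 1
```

Let's trace through this code step by step.

Initialize: values = [4, 9, 18, 8, 7, 5, 13, 14, 18, 5]
Initialize: top = 18
Initialize: count = 0
Entering loop: for temp in values:
After iteration 1: temp = 4, count = 0
After iteration 2: temp = 9, count = 0
After iteration 3: temp = 18, count = 1
After iteration 4: temp = 8, count = 1
After iteration 5: temp = 7, count = 1
After iteration 6: temp = 5, count = 1
After iteration 7: temp = 13, count = 1
After iteration 8: temp = 14, count = 1
After iteration 9: temp = 18, count = 2
After iteration 10: temp = 5, count = 2
Loop ends.

Final answer: 2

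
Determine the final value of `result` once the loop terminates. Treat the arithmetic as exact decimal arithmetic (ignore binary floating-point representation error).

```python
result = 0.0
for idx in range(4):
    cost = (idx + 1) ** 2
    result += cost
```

Let's trace through this code step by step.

Initialize: result = 0.0
Entering loop: for idx in range(4):
After iteration 1: idx = 0, result = 1.0, cost = 1
After iteration 2: idx = 1, result = 5.0, cost = 4
After iteration 3: idx = 2, result = 14.0, cost = 9
After iteration 4: idx = 3, result = 30.0, cost = 16
Loop ends.

Final answer: 30.0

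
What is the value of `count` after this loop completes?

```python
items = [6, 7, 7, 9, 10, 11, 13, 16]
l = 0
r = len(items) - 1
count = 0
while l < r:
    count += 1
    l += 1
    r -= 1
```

Let's trace through this code step by step.

Initialize: items = [6, 7, 7, 9, 10, 11, 13, 16]
Initialize: l = 0
Initialize: r = 7
Initialize: count = 0
Entering loop: while l < r:
After iteration 1: l = 1, r = 6, count = 1
After iteration 2: l = 2, r = 5, count = 2
After iteration 3: l = 3, r = 4, count = 3
After iteration 4: l = 4, r = 3, count = 4
Loop ends.

Final answer: 4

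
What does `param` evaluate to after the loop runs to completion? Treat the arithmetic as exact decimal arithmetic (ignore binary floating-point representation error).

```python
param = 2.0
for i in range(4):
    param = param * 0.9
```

Let's trace through this code step by step.

Initialize: param = 2.0
Entering loop: for i in range(4):
After iteration 1: i = 0, param = 1.8
After iteration 2: i = 1, param = 1.62
After iteration 3: i = 2, param = 1.458
After iteration 4: i = 3, param = 1.3122
Loop ends.

Final answer: 1.3122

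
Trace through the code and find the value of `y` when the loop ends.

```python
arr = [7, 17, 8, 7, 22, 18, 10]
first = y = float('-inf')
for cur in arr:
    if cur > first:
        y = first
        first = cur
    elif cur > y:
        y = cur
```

Let's trace through this code step by step.

Initialize: arr = [7, 17, 8, 7, 22, 18, 10]
Initialize: first = -inf
Initialize: y = -inf
Entering loop: for cur in arr:
After iteration 1: cur = 7, first = 7, y = -inf
After iteration 2: cur = 17, first = 17, y = 7
After iteration 3: cur = 8, first = 17, y = 8
After iteration 4: cur = 7, first = 17, y = 8
After iteration 5: cur = 22, first = 22, y = 17
After iteration 6: cur = 18, first = 22, y = 18
After iteration 7: cur = 10, first = 22, y = 18
Loop ends.

Final answer: 18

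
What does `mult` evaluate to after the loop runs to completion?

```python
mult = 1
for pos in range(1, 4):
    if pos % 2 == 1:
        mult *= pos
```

Let's trace through this code step by step.

Initialize: mult = 1
Entering loop: for pos in range(1, 4):
After iteration 1: pos = 1, mult = 1
After iteration 2: pos = 2, mult = 1
After iteration 3: pos = 3, mult = 3
Loop ends.

Final answer: 3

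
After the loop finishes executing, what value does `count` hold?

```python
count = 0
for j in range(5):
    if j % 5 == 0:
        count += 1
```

Let's trace through this code step by step.

Initialize: count = 0
Entering loop: for j in range(5):
After iteration 1: j = 0, count = 1
After iteration 2: j = 1, count = 1
After iteration 3: j = 2, count = 1
After iteration 4: j = 3, count = 1
After iteration 5: j = 4, count = 1
Loop ends.

Final answer: 1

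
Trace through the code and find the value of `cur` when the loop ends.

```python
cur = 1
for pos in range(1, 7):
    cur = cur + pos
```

Let's trace through this code step by step.

Initialize: cur = 1
Entering loop: for pos in range(1, 7):
After iteration 1: pos = 1, cur = 2
After iteration 2: pos = 2, cur = 4
After iteration 3: pos = 3, cur = 7
After iteration 4: pos = 4, cur = 11
After iteration 5: pos = 5, cur = 16
After iteration 6: pos = 6, cur = 22
Loop ends.

Final answer: 22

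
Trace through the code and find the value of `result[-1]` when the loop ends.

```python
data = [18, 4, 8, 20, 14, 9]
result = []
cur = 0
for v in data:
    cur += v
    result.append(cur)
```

Let's trace through this code step by step.

Initialize: data = [18, 4, 8, 20, 14, 9]
Initialize: result = []
Initialize: cur = 0
Entering loop: for v in data:
After iteration 1: v = 18, result = [18], cur = 18
After iteration 2: v = 4, result = [18, 22], cur = 22
After iteration 3: v = 8, result = [18, 22, 30], cur = 30
After iteration 4: v = 20, result = [18, 22, 30, 50], cur = 50
After iteration 5: v = 14, result = [18, 22, 30, 50, 64], cur = 64
After iteration 6: v = 9, result = [18, 22, 30, 50, 64, 73], cur = 73
Loop ends.
result[-1] = 73

Final answer: 73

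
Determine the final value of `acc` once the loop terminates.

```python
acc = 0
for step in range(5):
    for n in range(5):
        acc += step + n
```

Let's trace through this code step by step.

Initialize: acc = 0
Entering loop: for step in range(5):
After iteration 1: step = 0, acc = 10
After iteration 2: step = 1, acc = 25
After iteration 3: step = 2, acc = 45
After iteration 4: step = 3, acc = 70
After iteration 5: step = 4, acc = 100
Loop ends.

Final answer: 100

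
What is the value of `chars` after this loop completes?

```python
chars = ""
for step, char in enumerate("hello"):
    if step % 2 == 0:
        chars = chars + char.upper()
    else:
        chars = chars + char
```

Let's trace through this code step by step.

Initialize: chars = ''
Entering loop: for step, char in enumerate("hello"):
After iteration 1: step = 0, char = 'h', chars = 'H'
After iteration 2: step = 1, char = 'e', chars = 'He'
After iteration 3: step = 2, char = 'l', chars = 'HeL'
After iteration 4: step = 3, char = 'l', chars = 'HeLl'
After iteration 5: step = 4, char = 'o', chars = 'HeLlO'
Loop ends.

Final answer: 'HeLlO'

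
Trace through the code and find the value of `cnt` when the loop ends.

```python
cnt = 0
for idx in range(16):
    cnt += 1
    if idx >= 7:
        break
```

Let's trace through this code step by step.

Initialize: cnt = 0
Entering loop: for idx in range(16):
After iteration 1: idx = 0, cnt = 1
After iteration 2: idx = 1, cnt = 2
After iteration 3: idx = 2, cnt = 3
After iteration 4: idx = 3, cnt = 4
After iteration 5: idx = 4, cnt = 5
After iteration 6: idx = 5, cnt = 6
After iteration 7: idx = 6, cnt = 7
After iteration 8: idx = 7, cnt = 8
Loop ends.

Final answer: 8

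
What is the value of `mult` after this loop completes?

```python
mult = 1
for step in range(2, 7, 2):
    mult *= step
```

Let's trace through this code step by step.

Initialize: mult = 1
Entering loop: for step in range(2, 7, 2):
After iteration 1: step = 2, mult = 2
After iteration 2: step = 4, mult = 8
After iteration 3: step = 6, mult = 48
Loop ends.

Final answer: 48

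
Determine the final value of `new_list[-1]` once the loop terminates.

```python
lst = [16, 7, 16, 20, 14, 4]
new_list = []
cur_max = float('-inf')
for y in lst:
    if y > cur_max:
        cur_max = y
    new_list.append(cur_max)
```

Let's trace through this code step by step.

Initialize: lst = [16, 7, 16, 20, 14, 4]
Initialize: new_list = []
Initialize: cur_max = -inf
Entering loop: for y in lst:
After iteration 1: y = 16, new_list = [16], cur_max = 16
After iteration 2: y = 7, new_list = [16, 16], cur_max = 16
After iteration 3: y = 16, new_list = [16, 16, 16], cur_max = 16
After iteration 4: y = 20, new_list = [16, 16, 16, 20], cur_max = 20
After iteration 5: y = 14, new_list = [16, 16, 16, 20, 20], cur_max = 20
After iteration 6: y = 4, new_list = [16, 16, 16, 20, 20, 20], cur_max = 20
Loop ends.
new_list[-1] = 20

Final answer: 20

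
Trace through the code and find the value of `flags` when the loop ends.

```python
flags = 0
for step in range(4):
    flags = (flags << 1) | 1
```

Let's trace through this code step by step.

Initialize: flags = 0
Entering loop: for step in range(4):
After iteration 1: step = 0, flags = 1
After iteration 2: step = 1, flags = 3
After iteration 3: step = 2, flags = 7
After iteration 4: step = 3, flags = 15
Loop ends.

Final answer: 15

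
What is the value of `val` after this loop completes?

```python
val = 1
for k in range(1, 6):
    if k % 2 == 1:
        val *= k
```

Let's trace through this code step by step.

Initialize: val = 1
Entering loop: for k in range(1, 6):
After iteration 1: k = 1, val = 1
After iteration 2: k = 2, val = 1
After iteration 3: k = 3, val = 3
After iteration 4: k = 4, val = 3
After iteration 5: k = 5, val = 15
Loop ends.

Final answer: 15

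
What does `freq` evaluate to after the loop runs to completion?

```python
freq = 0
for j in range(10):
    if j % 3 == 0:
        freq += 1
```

Let's trace through this code step by step.

Initialize: freq = 0
Entering loop: for j in range(10):
After iteration 1: j = 0, freq = 1
After iteration 2: j = 1, freq = 1
After iteration 3: j = 2, freq = 1
After iteration 4: j = 3, freq = 2
After iteration 5: j = 4, freq = 2
After iteration 6: j = 5, freq = 2
After iteration 7: j = 6, freq = 3
After iteration 8: j = 7, freq = 3
After iteration 9: j = 8, freq = 3
After iteration 10: j = 9, freq = 4
Loop ends.

Final answer: 4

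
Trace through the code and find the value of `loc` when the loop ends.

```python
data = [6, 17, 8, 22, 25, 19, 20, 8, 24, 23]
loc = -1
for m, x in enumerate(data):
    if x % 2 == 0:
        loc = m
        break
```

Let's trace through this code step by step.

Initialize: data = [6, 17, 8, 22, 25, 19, 20, 8, 24, 23]
Initialize: loc = -1
Entering loop: for m, x in enumerate(data):
After iteration 1: m = 0, x = 6, loc = 0
Loop ends.

Final answer: 0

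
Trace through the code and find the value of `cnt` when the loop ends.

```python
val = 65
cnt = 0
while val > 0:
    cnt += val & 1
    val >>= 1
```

Let's trace through this code step by step.

Initialize: val = 65
Initialize: cnt = 0
Entering loop: while val > 0:
After iteration 1: val = 32, cnt = 1
After iteration 2: val = 16, cnt = 1
After iteration 3: val = 8, cnt = 1
After iteration 4: val = 4, cnt = 1
After iteration 5: val = 2, cnt = 1
After iteration 6: val = 1, cnt = 1
After iteration 7: val = 0, cnt = 2
Loop ends.

Final answer: 2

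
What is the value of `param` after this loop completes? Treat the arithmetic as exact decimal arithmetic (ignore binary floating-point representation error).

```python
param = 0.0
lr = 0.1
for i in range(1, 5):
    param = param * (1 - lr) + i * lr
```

Let's trace through this code step by step.

Initialize: param = 0.0
Initialize: lr = 0.1
Entering loop: for i in range(1, 5):
After iteration 1: i = 1, param = 0.1
After iteration 2: i = 2, param = 0.29
After iteration 3: i = 3, param = 0.561
After iteration 4: i = 4, param = 0.9049
Loop ends.

Final answer: 0.9049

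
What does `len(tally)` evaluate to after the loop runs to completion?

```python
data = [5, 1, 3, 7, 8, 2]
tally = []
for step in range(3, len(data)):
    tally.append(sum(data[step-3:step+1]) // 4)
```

Let's trace through this code step by step.

Initialize: data = [5, 1, 3, 7, 8, 2]
Initialize: tally = []
Entering loop: for step in range(3, len(data)):
After iteration 1: step = 3, tally = [4]
After iteration 2: step = 4, tally = [4, 4]
After iteration 3: step = 5, tally = [4, 4, 5]
Loop ends.
len(tally) = 3

Final answer: 3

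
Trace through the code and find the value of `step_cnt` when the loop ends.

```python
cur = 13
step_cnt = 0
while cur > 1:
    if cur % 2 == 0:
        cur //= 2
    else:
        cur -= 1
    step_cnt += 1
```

Let's trace through this code step by step.

Initialize: cur = 13
Initialize: step_cnt = 0
Entering loop: while cur > 1:
After iteration 1: cur = 12, step_cnt = 1
After iteration 2: cur = 6, step_cnt = 2
After iteration 3: cur = 3, step_cnt = 3
After iteration 4: cur = 2, step_cnt = 4
After iteration 5: cur = 1, step_cnt = 5
Loop ends.

Final answer: 5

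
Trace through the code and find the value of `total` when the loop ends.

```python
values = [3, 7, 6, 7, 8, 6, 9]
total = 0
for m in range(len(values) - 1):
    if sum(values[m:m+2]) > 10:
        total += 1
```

Let's trace through this code step by step.

Initialize: values = [3, 7, 6, 7, 8, 6, 9]
Initialize: total = 0
Entering loop: for m in range(len(values) - 1):
After iteration 1: m = 0, total = 0
After iteration 2: m = 1, total = 1
After iteration 3: m = 2, total = 2
After iteration 4: m = 3, total = 3
After iteration 5: m = 4, total = 4
After iteration 6: m = 5, total = 5
Loop ends.

Final answer: 5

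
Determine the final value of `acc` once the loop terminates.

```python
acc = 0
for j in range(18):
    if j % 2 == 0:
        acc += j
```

Let's trace through this code step by step.

Initialize: acc = 0
Entering loop: for j in range(18):
After iteration 1: j = 0, acc = 0
After iteration 2: j = 1, acc = 0
After iteration 3: j = 2, acc = 2
After iteration 4: j = 3, acc = 2
After iteration 5: j = 4, acc = 6
After iteration 6: j = 5, acc = 6
After iteration 7: j = 6, acc = 12
After iteration 8: j = 7, acc = 12
After iteration 9: j = 8, acc = 20
After iteration 10: j = 9, acc = 20
After iteration 11: j = 10, acc = 30
After iteration 12: j = 11, acc = 30
After iteration 13: j = 12, acc = 42
After iteration 14: j = 13, acc = 42
After iteration 15: j = 14, acc = 56
After iteration 16: j = 15, acc = 56
After iteration 17: j = 16, acc = 72
After iteration 18: j = 17, acc = 72
Loop ends.

Final answer: 72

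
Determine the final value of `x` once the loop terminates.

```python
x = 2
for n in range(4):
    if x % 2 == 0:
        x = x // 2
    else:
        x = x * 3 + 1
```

Let's trace through this code step by step.

Initialize: x = 2
Entering loop: for n in range(4):
After iteration 1: n = 0, x = 1
After iteration 2: n = 1, x = 4
After iteration 3: n = 2, x = 2
After iteration 4: n = 3, x = 1
Loop ends.

Final answer: 1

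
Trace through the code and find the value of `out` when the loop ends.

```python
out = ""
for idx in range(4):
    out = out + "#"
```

Let's trace through this code step by step.

Initialize: out = ''
Entering loop: for idx in range(4):
After iteration 1: idx = 0, out = '#'
After iteration 2: idx = 1, out = '##'
After iteration 3: idx = 2, out = '###'
After iteration 4: idx = 3, out = '####'
Loop ends.

Final answer: '####'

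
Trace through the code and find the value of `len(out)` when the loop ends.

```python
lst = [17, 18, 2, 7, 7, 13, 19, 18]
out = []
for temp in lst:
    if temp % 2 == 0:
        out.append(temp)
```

Let's trace through this code step by step.

Initialize: lst = [17, 18, 2, 7, 7, 13, 19, 18]
Initialize: out = []
Entering loop: for temp in lst:
After iteration 1: temp = 17, out = []
After iteration 2: temp = 18, out = [18]
After iteration 3: temp = 2, out = [18, 2]
After iteration 4: temp = 7, out = [18, 2]
After iteration 5: temp = 7, out = [18, 2]
After iteration 6: temp = 13, out = [18, 2]
After iteration 7: temp = 19, out = [18, 2]
After iteration 8: temp = 18, out = [18, 2, 18]
Loop ends.
len(out) = 3

Final answer: 3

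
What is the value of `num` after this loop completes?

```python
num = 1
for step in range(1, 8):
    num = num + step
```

Let's trace through this code step by step.

Initialize: num = 1
Entering loop: for step in range(1, 8):
After iteration 1: step = 1, num = 2
After iteration 2: step = 2, num = 4
After iteration 3: step = 3, num = 7
After iteration 4: step = 4, num = 11
After iteration 5: step = 5, num = 16
After iteration 6: step = 6, num = 22
After iteration 7: step = 7, num = 29
Loop ends.

Final answer: 29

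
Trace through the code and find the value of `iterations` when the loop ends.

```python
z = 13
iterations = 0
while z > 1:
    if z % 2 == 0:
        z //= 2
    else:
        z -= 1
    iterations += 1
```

Let's trace through this code step by step.

Initialize: z = 13
Initialize: iterations = 0
Entering loop: while z > 1:
After iteration 1: z = 12, iterations = 1
After iteration 2: z = 6, iterations = 2
After iteration 3: z = 3, iterations = 3
After iteration 4: z = 2, iterations = 4
After iteration 5: z = 1, iterations = 5
Loop ends.

Final answer: 5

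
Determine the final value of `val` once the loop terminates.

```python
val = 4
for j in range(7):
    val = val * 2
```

Let's trace through this code step by step.

Initialize: val = 4
Entering loop: for j in range(7):
After iteration 1: j = 0, val = 8
After iteration 2: j = 1, val = 16
After iteration 3: j = 2, val = 32
After iteration 4: j = 3, val = 64
After iteration 5: j = 4, val = 128
After iteration 6: j = 5, val = 256
After iteration 7: j = 6, val = 512
Loop ends.

Final answer: 512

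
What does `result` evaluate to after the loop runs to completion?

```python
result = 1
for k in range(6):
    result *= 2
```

Let's trace through this code step by step.

Initialize: result = 1
Entering loop: for k in range(6):
After iteration 1: k = 0, result = 2
After iteration 2: k = 1, result = 4
After iteration 3: k = 2, result = 8
After iteration 4: k = 3, result = 16
After iteration 5: k = 4, result = 32
After iteration 6: k = 5, result = 64
Loop ends.

Final answer: 64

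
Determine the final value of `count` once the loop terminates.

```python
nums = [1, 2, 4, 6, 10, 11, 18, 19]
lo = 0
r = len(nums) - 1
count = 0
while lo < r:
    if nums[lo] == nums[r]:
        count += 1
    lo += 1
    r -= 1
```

Let's trace through this code step by step.

Initialize: nums = [1, 2, 4, 6, 10, 11, 18, 19]
Initialize: lo = 0
Initialize: r = 7
Initialize: count = 0
Entering loop: while lo < r:
After iteration 1: lo = 1, r = 6, count = 0
After iteration 2: lo = 2, r = 5, count = 0
After iteration 3: lo = 3, r = 4, count = 0
After iteration 4: lo = 4, r = 3, count = 0
Loop ends.

Final answer: 0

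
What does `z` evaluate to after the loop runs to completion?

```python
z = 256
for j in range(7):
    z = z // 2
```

Let's trace through this code step by step.

Initialize: z = 256
Entering loop: for j in range(7):
After iteration 1: j = 0, z = 128
After iteration 2: j = 1, z = 64
After iteration 3: j = 2, z = 32
After iteration 4: j = 3, z = 16
After iteration 5: j = 4, z = 8
After iteration 6: j = 5, z = 4
After iteration 7: j = 6, z = 2
Loop ends.

Final answer: 2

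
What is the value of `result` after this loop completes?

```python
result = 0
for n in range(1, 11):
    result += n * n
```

Let's trace through this code step by step.

Initialize: result = 0
Entering loop: for n in range(1, 11):
After iteration 1: n = 1, result = 1
After iteration 2: n = 2, result = 5
After iteration 3: n = 3, result = 14
After iteration 4: n = 4, result = 30
After iteration 5: n = 5, result = 55
After iteration 6: n = 6, result = 91
After iteration 7: n = 7, result = 140
After iteration 8: n = 8, result = 204
After iteration 9: n = 9, result = 285
After iteration 10: n = 10, result = 385
Loop ends.

Final answer: 385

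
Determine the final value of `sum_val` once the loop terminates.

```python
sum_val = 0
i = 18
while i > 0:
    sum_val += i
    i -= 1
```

Let's trace through this code step by step.

Initialize: sum_val = 0
Initialize: i = 18
Entering loop: while i > 0:
After iteration 1: sum_val = 18, i = 17
After iteration 2: sum_val = 35, i = 16
After iteration 3: sum_val = 51, i = 15
After iteration 4: sum_val = 66, i = 14
After iteration 5: sum_val = 80, i = 13
After iteration 6: sum_val = 93, i = 12
After iteration 7: sum_val = 105, i = 11
After iteration 8: sum_val = 116, i = 10
After iteration 9: sum_val = 126, i = 9
After iteration 10: sum_val = 135, i = 8
After iteration 11: sum_val = 143, i = 7
After iteration 12: sum_val = 150, i = 6
After iteration 13: sum_val = 156, i = 5
After iteration 14: sum_val = 161, i = 4
After iteration 15: sum_val = 165, i = 3
After iteration 16: sum_val = 168, i = 2
After iteration 17: sum_val = 170, i = 1
After iteration 18: sum_val = 171, i = 0
Loop ends.

Final answer: 171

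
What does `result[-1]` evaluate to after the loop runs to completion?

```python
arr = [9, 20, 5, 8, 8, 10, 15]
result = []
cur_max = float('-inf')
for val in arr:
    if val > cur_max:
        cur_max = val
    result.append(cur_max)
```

Let's trace through this code step by step.

Initialize: arr = [9, 20, 5, 8, 8, 10, 15]
Initialize: result = []
Initialize: cur_max = -inf
Entering loop: for val in arr:
After iteration 1: val = 9, result = [9], cur_max = 9
After iteration 2: val = 20, result = [9, 20], cur_max = 20
After iteration 3: val = 5, result = [9, 20, 20], cur_max = 20
After iteration 4: val = 8, result = [9, 20, 20, 20], cur_max = 20
After iteration 5: val = 8, result = [9, 20, 20, 20, 20], cur_max = 20
After iteration 6: val = 10, result = [9, 20, 20, 20, 20, 20], cur_max = 20
After iteration 7: val = 15, result = [9, 20, 20, 20, 20, 20, 20], cur_max = 20
Loop ends.
result[-1] = 20

Final answer: 20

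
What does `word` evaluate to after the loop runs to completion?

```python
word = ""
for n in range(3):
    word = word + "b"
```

Let's trace through this code step by step.

Initialize: word = ''
Entering loop: for n in range(3):
After iteration 1: n = 0, word = 'b'
After iteration 2: n = 1, word = 'bb'
After iteration 3: n = 2, word = 'bbb'
Loop ends.

Final answer: 'bbb'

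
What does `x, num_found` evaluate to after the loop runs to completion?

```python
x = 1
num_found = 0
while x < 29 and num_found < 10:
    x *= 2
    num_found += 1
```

Let's trace through this code step by step.

Initialize: x = 1
Initialize: num_found = 0
Entering loop: while x < 29 and num_found < 10:
After iteration 1: x = 2, num_found = 1
After iteration 2: x = 4, num_found = 2
After iteration 3: x = 8, num_found = 3
After iteration 4: x = 16, num_found = 4
After iteration 5: x = 32, num_found = 5
Loop ends.

Final answer: 32, 5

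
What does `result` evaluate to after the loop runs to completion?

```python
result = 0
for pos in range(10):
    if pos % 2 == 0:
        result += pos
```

Let's trace through this code step by step.

Initialize: result = 0
Entering loop: for pos in range(10):
After iteration 1: pos = 0, result = 0
After iteration 2: pos = 1, result = 0
After iteration 3: pos = 2, result = 2
After iteration 4: pos = 3, result = 2
After iteration 5: pos = 4, result = 6
After iteration 6: pos = 5, result = 6
After iteration 7: pos = 6, result = 12
After iteration 8: pos = 7, result = 12
After iteration 9: pos = 8, result = 20
After iteration 10: pos = 9, result = 20
Loop ends.

Final answer: 20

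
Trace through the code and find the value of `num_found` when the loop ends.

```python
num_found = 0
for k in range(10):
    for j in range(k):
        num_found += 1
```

Let's trace through this code step by step.

Initialize: num_found = 0
Entering loop: for k in range(10):
After iteration 1: k = 0, num_found = 0
After iteration 2: k = 1, num_found = 1, j = 0
After iteration 3: k = 2, num_found = 3, j = 1
After iteration 4: k = 3, num_found = 6, j = 2
After iteration 5: k = 4, num_found = 10, j = 3
After iteration 6: k = 5, num_found = 15, j = 4
After iteration 7: k = 6, num_found = 21, j = 5
After iteration 8: k = 7, num_found = 28, j = 6
After iteration 9: k = 8, num_found = 36, j = 7
After iteration 10: k = 9, num_found = 45, j = 8
Loop ends.

Final answer: 45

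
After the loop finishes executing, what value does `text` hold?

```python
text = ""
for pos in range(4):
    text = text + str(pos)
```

Let's trace through this code step by step.

Initialize: text = ''
Entering loop: for pos in range(4):
After iteration 1: pos = 0, text = '0'
After iteration 2: pos = 1, text = '01'
After iteration 3: pos = 2, text = '012'
After iteration 4: pos = 3, text = '0123'
Loop ends.

Final answer: '0123'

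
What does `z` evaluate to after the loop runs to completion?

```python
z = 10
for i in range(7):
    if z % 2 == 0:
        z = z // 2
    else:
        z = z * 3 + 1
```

Let's trace through this code step by step.

Initialize: z = 10
Entering loop: for i in range(7):
After iteration 1: i = 0, z = 5
After iteration 2: i = 1, z = 16
After iteration 3: i = 2, z = 8
After iteration 4: i = 3, z = 4
After iteration 5: i = 4, z = 2
After iteration 6: i = 5, z = 1
After iteration 7: i = 6, z = 4
Loop ends.

Final answer: 4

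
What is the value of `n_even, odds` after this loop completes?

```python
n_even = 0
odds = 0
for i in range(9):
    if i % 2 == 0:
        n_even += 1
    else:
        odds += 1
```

Let's trace through this code step by step.

Initialize: n_even = 0
Initialize: odds = 0
Entering loop: for i in range(9):
After iteration 1: i = 0, n_even = 1, odds = 0
After iteration 2: i = 1, n_even = 1, odds = 1
After iteration 3: i = 2, n_even = 2, odds = 1
After iteration 4: i = 3, n_even = 2, odds = 2
After iteration 5: i = 4, n_even = 3, odds = 2
After iteration 6: i = 5, n_even = 3, odds = 3
After iteration 7: i = 6, n_even = 4, odds = 3
After iteration 8: i = 7, n_even = 4, odds = 4
After iteration 9: i = 8, n_even = 5, odds = 4
Loop ends.

Final answer: 5, 4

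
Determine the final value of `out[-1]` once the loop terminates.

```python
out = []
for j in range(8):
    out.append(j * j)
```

Let's trace through this code step by step.

Initialize: out = []
Entering loop: for j in range(8):
After iteration 1: j = 0, out = [0]
After iteration 2: j = 1, out = [0, 1]
After iteration 3: j = 2, out = [0, 1, 4]
After iteration 4: j = 3, out = [0, 1, 4, 9]
After iteration 5: j = 4, out = [0, 1, 4, 9, 16]
After iteration 6: j = 5, out = [0, 1, 4, 9, 16, 25]
After iteration 7: j = 6, out = [0, 1, 4, 9, 16, 25, 36]
After iteration 8: j = 7, out = [0, 1, 4, 9, 16, 25, 36, 49]
Loop ends.
out[-1] = 49

Final answer: 49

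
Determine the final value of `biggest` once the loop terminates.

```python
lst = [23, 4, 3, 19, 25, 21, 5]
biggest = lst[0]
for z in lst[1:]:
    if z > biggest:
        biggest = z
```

Let's trace through this code step by step.

Initialize: lst = [23, 4, 3, 19, 25, 21, 5]
Initialize: biggest = 23
Entering loop: for z in lst[1:]:
After iteration 1: z = 4, biggest = 23
After iteration 2: z = 3, biggest = 23
After iteration 3: z = 19, biggest = 23
After iteration 4: z = 25, biggest = 25
After iteration 5: z = 21, biggest = 25
After iteration 6: z = 5, biggest = 25
Loop ends.

Final answer: 25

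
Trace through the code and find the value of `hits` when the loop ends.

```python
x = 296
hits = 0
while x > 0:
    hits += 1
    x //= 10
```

Let's trace through this code step by step.

Initialize: x = 296
Initialize: hits = 0
Entering loop: while x > 0:
After iteration 1: x = 29, hits = 1
After iteration 2: x = 2, hits = 2
After iteration 3: x = 0, hits = 3
Loop ends.

Final answer: 3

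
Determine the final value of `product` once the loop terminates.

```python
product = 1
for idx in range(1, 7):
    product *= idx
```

Let's trace through this code step by step.

Initialize: product = 1
Entering loop: for idx in range(1, 7):
After iteration 1: idx = 1, product = 1
After iteration 2: idx = 2, product = 2
After iteration 3: idx = 3, product = 6
After iteration 4: idx = 4, product = 24
After iteration 5: idx = 5, product = 120
After iteration 6: idx = 6, product = 720
Loop ends.

Final answer: 720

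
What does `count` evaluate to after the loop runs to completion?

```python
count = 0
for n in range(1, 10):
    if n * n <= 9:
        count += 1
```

Let's trace through this code step by step.

Initialize: count = 0
Entering loop: for n in range(1, 10):
After iteration 1: n = 1, count = 1
After iteration 2: n = 2, count = 2
After iteration 3: n = 3, count = 3
After iteration 4: n = 4, count = 3
After iteration 5: n = 5, count = 3
After iteration 6: n = 6, count = 3
After iteration 7: n = 7, count = 3
After iteration 8: n = 8, count = 3
After iteration 9: n = 9, count = 3
Loop ends.

Final answer: 3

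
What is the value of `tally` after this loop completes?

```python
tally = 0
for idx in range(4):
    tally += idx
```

Let's trace through this code step by step.

Initialize: tally = 0
Entering loop: for idx in range(4):
After iteration 1: idx = 0, tally = 0
After iteration 2: idx = 1, tally = 1
After iteration 3: idx = 2, tally = 3
After iteration 4: idx = 3, tally = 6
Loop ends.

Final answer: 6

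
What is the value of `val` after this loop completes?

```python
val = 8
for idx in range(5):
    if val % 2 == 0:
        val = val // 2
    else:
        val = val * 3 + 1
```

Let's trace through this code step by step.

Initialize: val = 8
Entering loop: for idx in range(5):
After iteration 1: idx = 0, val = 4
After iteration 2: idx = 1, val = 2
After iteration 3: idx = 2, val = 1
After iteration 4: idx = 3, val = 4
After iteration 5: idx = 4, val = 2
Loop ends.

Final answer: 2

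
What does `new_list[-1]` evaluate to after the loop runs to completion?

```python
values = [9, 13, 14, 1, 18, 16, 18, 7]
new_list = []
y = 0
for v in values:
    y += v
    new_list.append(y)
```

Let's trace through this code step by step.

Initialize: values = [9, 13, 14, 1, 18, 16, 18, 7]
Initialize: new_list = []
Initialize: y = 0
Entering loop: for v in values:
After iteration 1: v = 9, new_list = [9], y = 9
After iteration 2: v = 13, new_list = [9, 22], y = 22
After iteration 3: v = 14, new_list = [9, 22, 36], y = 36
After iteration 4: v = 1, new_list = [9, 22, 36, 37], y = 37
After iteration 5: v = 18, new_list = [9, 22, 36, 37, 55], y = 55
After iteration 6: v = 16, new_list = [9, 22, 36, 37, 55, 71], y = 71
After iteration 7: v = 18, new_list = [9, 22, 36, 37, 55, 71, 89], y = 89
After iteration 8: v = 7, new_list = [9, 22, 36, 37, 55, 71, 89, 96], y = 96
Loop ends.
new_list[-1] = 96

Final answer: 96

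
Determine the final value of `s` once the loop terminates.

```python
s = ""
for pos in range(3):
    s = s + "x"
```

Let's trace through this code step by step.

Initialize: s = ''
Entering loop: for pos in range(3):
After iteration 1: pos = 0, s = 'x'
After iteration 2: pos = 1, s = 'xx'
After iteration 3: pos = 2, s = 'xxx'
Loop ends.

Final answer: 'xxx'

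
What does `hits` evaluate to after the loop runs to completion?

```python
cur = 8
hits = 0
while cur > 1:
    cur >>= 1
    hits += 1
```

Let's trace through this code step by step.

Initialize: cur = 8
Initialize: hits = 0
Entering loop: while cur > 1:
After iteration 1: cur = 4, hits = 1
After iteration 2: cur = 2, hits = 2
After iteration 3: cur = 1, hits = 3
Loop ends.

Final answer: 3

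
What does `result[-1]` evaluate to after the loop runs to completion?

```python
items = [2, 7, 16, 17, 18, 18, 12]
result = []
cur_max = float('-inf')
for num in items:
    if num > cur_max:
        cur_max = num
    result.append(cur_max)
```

Let's trace through this code step by step.

Initialize: items = [2, 7, 16, 17, 18, 18, 12]
Initialize: result = []
Initialize: cur_max = -inf
Entering loop: for num in items:
After iteration 1: num = 2, result = [2], cur_max = 2
After iteration 2: num = 7, result = [2, 7], cur_max = 7
After iteration 3: num = 16, result = [2, 7, 16], cur_max = 16
After iteration 4: num = 17, result = [2, 7, 16, 17], cur_max = 17
After iteration 5: num = 18, result = [2, 7, 16, 17, 18], cur_max = 18
After iteration 6: num = 18, result = [2, 7, 16, 17, 18, 18], cur_max = 18
After iteration 7: num = 12, result = [2, 7, 16, 17, 18, 18, 18], cur_max = 18
Loop ends.
result[-1] = 18

Final answer: 18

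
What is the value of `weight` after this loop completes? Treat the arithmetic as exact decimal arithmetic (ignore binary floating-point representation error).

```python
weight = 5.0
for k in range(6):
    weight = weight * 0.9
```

Let's trace through this code step by step.

Initialize: weight = 5.0
Entering loop: for k in range(6):
After iteration 1: k = 0, weight = 4.5
After iteration 2: k = 1, weight = 4.05
After iteration 3: k = 2, weight = 3.645
After iteration 4: k = 3, weight = 3.2805
After iteration 5: k = 4, weight = 2.95245
After iteration 6: k = 5, weight = 2.657205
Loop ends.

Final answer: 2.657205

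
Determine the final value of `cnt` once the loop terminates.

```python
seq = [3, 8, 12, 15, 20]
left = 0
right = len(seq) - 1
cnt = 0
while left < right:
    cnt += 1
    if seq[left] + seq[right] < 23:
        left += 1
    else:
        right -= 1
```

Let's trace through this code step by step.

Initialize: seq = [3, 8, 12, 15, 20]
Initialize: left = 0
Initialize: right = 4
Initialize: cnt = 0
Entering loop: while left < right:
After iteration 1: left = 0, right = 3, cnt = 1
After iteration 2: left = 1, right = 3, cnt = 2
After iteration 3: left = 1, right = 2, cnt = 3
After iteration 4: left = 2, right = 2, cnt = 4
Loop ends.

Final answer: 4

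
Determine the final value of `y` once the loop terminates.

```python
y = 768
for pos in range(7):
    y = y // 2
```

Let's trace through this code step by step.

Initialize: y = 768
Entering loop: for pos in range(7):
After iteration 1: pos = 0, y = 384
After iteration 2: pos = 1, y = 192
After iteration 3: pos = 2, y = 96
After iteration 4: pos = 3, y = 48
After iteration 5: pos = 4, y = 24
After iteration 6: pos = 5, y = 12
After iteration 7: pos = 6, y = 6
Loop ends.

Final answer: 6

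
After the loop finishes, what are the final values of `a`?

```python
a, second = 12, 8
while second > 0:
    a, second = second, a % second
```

Let's trace through this code step by step.

Initialize: a = 12
Initialize: second = 8
Entering loop: while second > 0:
After iteration 1: a = 8, second = 4
After iteration 2: a = 4, second = 0
Loop ends.

Final answer: 4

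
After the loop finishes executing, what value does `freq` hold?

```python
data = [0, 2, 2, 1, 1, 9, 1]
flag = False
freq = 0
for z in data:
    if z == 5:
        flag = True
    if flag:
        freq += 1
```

Let's trace through this code step by step.

Initialize: data = [0, 2, 2, 1, 1, 9, 1]
Initialize: flag = False
Initialize: freq = 0
Entering loop: for z in data:
After iteration 1: z = 0, freq = 0
After iteration 2: z = 2, freq = 0
After iteration 3: z = 2, freq = 0
After iteration 4: z = 1, freq = 0
After iteration 5: z = 1, freq = 0
After iteration 6: z = 9, freq = 0
After iteration 7: z = 1, freq = 0
Loop ends.

Final answer: 0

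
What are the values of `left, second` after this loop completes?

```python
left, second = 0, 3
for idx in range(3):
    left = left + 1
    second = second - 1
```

Let's trace through this code step by step.

Initialize: left = 0
Initialize: second = 3
Entering loop: for idx in range(3):
After iteration 1: idx = 0, left = 1, second = 2
After iteration 2: idx = 1, left = 2, second = 1
After iteration 3: idx = 2, left = 3, second = 0
Loop ends.

Final answer: 3, 0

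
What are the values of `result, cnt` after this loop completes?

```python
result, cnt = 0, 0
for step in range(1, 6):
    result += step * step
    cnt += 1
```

Let's trace through this code step by step.

Initialize: result = 0
Initialize: cnt = 0
Entering loop: for step in range(1, 6):
After iteration 1: step = 1, result = 1, cnt = 1
After iteration 2: step = 2, result = 5, cnt = 2
After iteration 3: step = 3, result = 14, cnt = 3
After iteration 4: step = 4, result = 30, cnt = 4
After iteration 5: step = 5, result = 55, cnt = 5
Loop ends.

Final answer: 55, 5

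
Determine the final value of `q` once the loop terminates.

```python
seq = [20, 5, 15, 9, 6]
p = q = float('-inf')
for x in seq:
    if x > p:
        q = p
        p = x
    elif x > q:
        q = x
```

Let's trace through this code step by step.

Initialize: seq = [20, 5, 15, 9, 6]
Initialize: p = -inf
Initialize: q = -inf
Entering loop: for x in seq:
After iteration 1: x = 20, p = 20, q = -inf
After iteration 2: x = 5, p = 20, q = 5
After iteration 3: x = 15, p = 20, q = 15
After iteration 4: x = 9, p = 20, q = 15
After iteration 5: x = 6, p = 20, q = 15
Loop ends.

Final answer: 15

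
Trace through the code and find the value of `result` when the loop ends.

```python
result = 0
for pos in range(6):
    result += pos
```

Let's trace through this code step by step.

Initialize: result = 0
Entering loop: for pos in range(6):
After iteration 1: pos = 0, result = 0
After iteration 2: pos = 1, result = 1
After iteration 3: pos = 2, result = 3
After iteration 4: pos = 3, result = 6
After iteration 5: pos = 4, result = 10
After iteration 6: pos = 5, result = 15
Loop ends.

Final answer: 15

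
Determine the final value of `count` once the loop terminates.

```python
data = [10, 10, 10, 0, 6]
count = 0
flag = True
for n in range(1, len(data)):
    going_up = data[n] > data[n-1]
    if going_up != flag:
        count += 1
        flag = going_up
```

Let's trace through this code step by step.

Initialize: data = [10, 10, 10, 0, 6]
Initialize: count = 0
Initialize: flag = True
Entering loop: for n in range(1, len(data)):
After iteration 1: n = 1, count = 1, flag = False, going_up = False
After iteration 2: n = 2, count = 1, flag = False, going_up = False
After iteration 3: n = 3, count = 1, flag = False, going_up = False
After iteration 4: n = 4, count = 2, flag = True, going_up = True
Loop ends.

Final answer: 2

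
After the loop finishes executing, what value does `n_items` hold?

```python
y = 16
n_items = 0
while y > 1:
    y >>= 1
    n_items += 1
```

Let's trace through this code step by step.

Initialize: y = 16
Initialize: n_items = 0
Entering loop: while y > 1:
After iteration 1: y = 8, n_items = 1
After iteration 2: y = 4, n_items = 2
After iteration 3: y = 2, n_items = 3
After iteration 4: y = 1, n_items = 4
Loop ends.

Final answer: 4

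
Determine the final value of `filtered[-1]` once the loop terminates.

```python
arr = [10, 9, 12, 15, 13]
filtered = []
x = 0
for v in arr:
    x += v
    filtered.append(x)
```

Let's trace through this code step by step.

Initialize: arr = [10, 9, 12, 15, 13]
Initialize: filtered = []
Initialize: x = 0
Entering loop: for v in arr:
After iteration 1: v = 10, filtered = [10], x = 10
After iteration 2: v = 9, filtered = [10, 19], x = 19
After iteration 3: v = 12, filtered = [10, 19, 31], x = 31
After iteration 4: v = 15, filtered = [10, 19, 31, 46], x = 46
After iteration 5: v = 13, filtered = [10, 19, 31, 46, 59], x = 59
Loop ends.
filtered[-1] = 59

Final answer: 59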